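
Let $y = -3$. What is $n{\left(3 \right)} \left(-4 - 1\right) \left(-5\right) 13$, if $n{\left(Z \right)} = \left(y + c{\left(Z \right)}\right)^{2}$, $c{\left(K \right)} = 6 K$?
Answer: $73125$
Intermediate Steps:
$n{\left(Z \right)} = \left(-3 + 6 Z\right)^{2}$
$n{\left(3 \right)} \left(-4 - 1\right) \left(-5\right) 13 = 9 \left(-1 + 2 \cdot 3\right)^{2} \left(-4 - 1\right) \left(-5\right) 13 = 9 \left(-1 + 6\right)^{2} \left(\left(-5\right) \left(-5\right)\right) 13 = 9 \cdot 5^{2} \cdot 25 \cdot 13 = 9 \cdot 25 \cdot 25 \cdot 13 = 225 \cdot 25 \cdot 13 = 5625 \cdot 13 = 73125$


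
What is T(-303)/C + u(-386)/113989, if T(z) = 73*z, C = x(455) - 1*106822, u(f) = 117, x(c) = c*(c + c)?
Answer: -2485377015/35020612492 ≈ -0.070969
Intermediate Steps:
x(c) = 2*c**2 (x(c) = c*(2*c) = 2*c**2)
C = 307228 (C = 2*455**2 - 1*106822 = 2*207025 - 106822 = 414050 - 106822 = 307228)
T(-303)/C + u(-386)/113989 = (73*(-303))/307228 + 117/113989 = -22119*1/307228 + 117*(1/113989) = -22119/307228 + 117/113989 = -2485377015/35020612492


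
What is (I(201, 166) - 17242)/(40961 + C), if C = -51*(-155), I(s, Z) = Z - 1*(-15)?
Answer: -17061/48866 ≈ -0.34914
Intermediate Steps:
I(s, Z) = 15 + Z (I(s, Z) = Z + 15 = 15 + Z)
C = 7905
(I(201, 166) - 17242)/(40961 + C) = ((15 + 166) - 17242)/(40961 + 7905) = (181 - 17242)/48866 = -17061*1/48866 = -17061/48866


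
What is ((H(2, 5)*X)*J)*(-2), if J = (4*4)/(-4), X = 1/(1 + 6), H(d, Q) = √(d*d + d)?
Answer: 8*√6/7 ≈ 2.7994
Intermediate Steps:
H(d, Q) = √(d + d²) (H(d, Q) = √(d² + d) = √(d + d²))
X = ⅐ (X = 1/7 = ⅐ ≈ 0.14286)
J = -4 (J = 16*(-¼) = -4)
((H(2, 5)*X)*J)*(-2) = ((√(2*(1 + 2))*(⅐))*(-4))*(-2) = ((√(2*3)*(⅐))*(-4))*(-2) = ((√6*(⅐))*(-4))*(-2) = ((√6/7)*(-4))*(-2) = -4*√6/7*(-2) = 8*√6/7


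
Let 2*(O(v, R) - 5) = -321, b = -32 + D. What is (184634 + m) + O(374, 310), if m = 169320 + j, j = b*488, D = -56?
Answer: 621709/2 ≈ 3.1085e+5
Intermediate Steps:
b = -88 (b = -32 - 56 = -88)
j = -42944 (j = -88*488 = -42944)
O(v, R) = -311/2 (O(v, R) = 5 + (1/2)*(-321) = 5 - 321/2 = -311/2)
m = 126376 (m = 169320 - 42944 = 126376)
(184634 + m) + O(374, 310) = (184634 + 126376) - 311/2 = 311010 - 311/2 = 621709/2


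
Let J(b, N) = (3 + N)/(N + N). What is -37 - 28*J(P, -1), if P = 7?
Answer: -9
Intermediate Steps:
J(b, N) = (3 + N)/(2*N) (J(b, N) = (3 + N)/((2*N)) = (3 + N)*(1/(2*N)) = (3 + N)/(2*N))
-37 - 28*J(P, -1) = -37 - 14*(3 - 1)/(-1) = -37 - 14*(-1)*2 = -37 - 28*(-1) = -37 + 28 = -9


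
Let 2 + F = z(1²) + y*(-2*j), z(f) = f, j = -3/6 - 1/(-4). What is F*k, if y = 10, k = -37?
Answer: -148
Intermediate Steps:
j = -¼ (j = -3*⅙ - 1*(-¼) = -½ + ¼ = -¼ ≈ -0.25000)
F = 4 (F = -2 + (1² + 10*(-2*(-¼))) = -2 + (1 + 10*(½)) = -2 + (1 + 5) = -2 + 6 = 4)
F*k = 4*(-37) = -148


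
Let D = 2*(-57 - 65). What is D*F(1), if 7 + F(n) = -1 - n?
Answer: 2196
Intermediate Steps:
F(n) = -8 - n (F(n) = -7 + (-1 - n) = -8 - n)
D = -244 (D = 2*(-122) = -244)
D*F(1) = -244*(-8 - 1*1) = -244*(-8 - 1) = -244*(-9) = 2196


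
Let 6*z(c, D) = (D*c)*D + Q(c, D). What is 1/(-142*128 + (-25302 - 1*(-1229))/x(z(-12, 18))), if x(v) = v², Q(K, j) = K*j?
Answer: -24624/447567091 ≈ -5.5017e-5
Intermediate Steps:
z(c, D) = D*c/6 + c*D²/6 (z(c, D) = ((D*c)*D + c*D)/6 = (c*D² + D*c)/6 = (D*c + c*D²)/6 = D*c/6 + c*D²/6)
1/(-142*128 + (-25302 - 1*(-1229))/x(z(-12, 18))) = 1/(-142*128 + (-25302 - 1*(-1229))/(((⅙)*18*(-12)*(1 + 18))²)) = 1/(-18176 + (-25302 + 1229)/(((⅙)*18*(-12)*19)²)) = 1/(-18176 - 24073/((-684)²)) = 1/(-18176 - 24073/467856) = 1/(-18176 - 24073*1/467856) = 1/(-18176 - 1267/24624) = 1/(-447567091/24624) = -24624/447567091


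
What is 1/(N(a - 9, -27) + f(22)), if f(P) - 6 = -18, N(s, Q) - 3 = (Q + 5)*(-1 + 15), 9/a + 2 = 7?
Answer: -1/317 ≈ -0.0031546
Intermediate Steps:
a = 9/5 (a = 9/(-2 + 7) = 9/5 ≈ 1.8000)
N(s, Q) = 73 + 14*Q (N(s, Q) = 3 + (Q + 5)*(-1 + 15) = 3 + (5 + Q)*14 = 3 + (70 + 14*Q) = 73 + 14*Q)
f(P) = -12 (f(P) = 6 - 18 = -12)
1/(N(a - 9, -27) + f(22)) = 1/((73 + 14*(-27)) - 12) = 1/((73 - 378) - 12) = 1/(-305 - 12) = 1/(-317) = -1/317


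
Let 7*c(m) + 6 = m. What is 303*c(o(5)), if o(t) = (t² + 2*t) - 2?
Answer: 8181/7 ≈ 1168.7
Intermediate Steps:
o(t) = -2 + t² + 2*t
c(m) = -6/7 + m/7
303*c(o(5)) = 303*(-6/7 + (-2 + 5² + 2*5)/7) = 303*(-6/7 + (-2 + 25 + 10)/7) = 303*(-6/7 + (⅐)*33) = 303*(-6/7 + 33/7) = 303*(27/7) = 8181/7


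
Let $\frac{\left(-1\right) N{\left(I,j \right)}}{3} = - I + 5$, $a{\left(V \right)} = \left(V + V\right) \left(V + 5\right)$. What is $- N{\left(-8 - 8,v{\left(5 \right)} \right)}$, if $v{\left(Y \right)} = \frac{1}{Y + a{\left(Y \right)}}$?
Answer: $63$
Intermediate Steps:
$a{\left(V \right)} = 2 V \left(5 + V\right)$
$v{\left(Y \right)} = \frac{1}{Y + 2 Y \left(5 + Y\right)}$
$N{\left(I,j \right)} = -15 + 3 I$ ($N{\left(I,j \right)} = - 3 \left(- I + 5\right) = - 3 \left(5 - I\right) = -15 + 3 I$)
$- N{\left(-8 - 8,v{\left(5 \right)} \right)} = - (-15 + 3 \left(-8 - 8\right)) = - (-15 + 3 \left(-16\right)) = - (-15 - 48) = \left(-1\right) \left(-63\right) = 63$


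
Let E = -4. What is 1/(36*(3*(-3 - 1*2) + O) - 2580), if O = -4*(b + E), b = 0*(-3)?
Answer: -1/2544 ≈ -0.00039308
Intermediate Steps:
b = 0
O = 16 (O = -4*(0 - 4) = -4*(-4) = 16)
1/(36*(3*(-3 - 1*2) + O) - 2580) = 1/(36*(3*(-3 - 1*2) + 16) - 2580) = 1/(36*(3*(-3 - 2) + 16) - 2580) = 1/(36*(3*(-5) + 16) - 2580) = 1/(36*(-15 + 16) - 2580) = 1/(36*1 - 2580) = 1/(36 - 2580) = 1/(-2544) = -1/2544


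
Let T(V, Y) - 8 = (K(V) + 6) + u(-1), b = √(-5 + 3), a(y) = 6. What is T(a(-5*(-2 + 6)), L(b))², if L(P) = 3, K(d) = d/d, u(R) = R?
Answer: 196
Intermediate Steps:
K(d) = 1
b = I*√2 (b = √(-2) = I*√2 ≈ 1.4142*I)
T(V, Y) = 14 (T(V, Y) = 8 + ((1 + 6) - 1) = 8 + (7 - 1) = 8 + 6 = 14)
T(a(-5*(-2 + 6)), L(b))² = 14² = 196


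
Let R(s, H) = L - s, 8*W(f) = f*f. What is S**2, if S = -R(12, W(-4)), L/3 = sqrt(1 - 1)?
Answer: 144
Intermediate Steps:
L = 0 (L = 3*sqrt(1 - 1) = 3*sqrt(0) = 3*0 = 0)
W(f) = f**2/8 (W(f) = (f*f)/8 = f**2/8)
R(s, H) = -s (R(s, H) = 0 - s = -s)
S = 12 (S = -(-1)*12 = -1*(-12) = 12)
S**2 = 12**2 = 144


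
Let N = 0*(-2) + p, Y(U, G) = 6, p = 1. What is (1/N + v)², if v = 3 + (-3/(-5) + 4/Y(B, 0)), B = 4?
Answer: 6241/225 ≈ 27.738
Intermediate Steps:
N = 1 (N = 0*(-2) + 1 = 0 + 1 = 1)
v = 64/15 (v = 3 + (-3/(-5) + 4/6) = 3 + (-3*(-⅕) + 4*(⅙)) = 3 + (⅗ + ⅔) = 3 + 19/15 = 64/15 ≈ 4.2667)
(1/N + v)² = (1/1 + 64/15)² = (1 + 64/15)² = (79/15)² = 6241/225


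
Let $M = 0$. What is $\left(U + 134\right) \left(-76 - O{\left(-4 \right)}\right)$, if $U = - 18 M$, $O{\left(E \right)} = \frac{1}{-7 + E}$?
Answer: $- \frac{111890}{11} \approx -10172.0$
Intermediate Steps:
$U = 0$ ($U = \left(-18\right) 0 = 0$)
$\left(U + 134\right) \left(-76 - O{\left(-4 \right)}\right) = \left(0 + 134\right) \left(-76 - \frac{1}{-7 - 4}\right) = 134 \left(-76 - \frac{1}{-11}\right) = 134 \left(-76 - - \frac{1}{11}\right) = 134 \left(-76 + \frac{1}{11}\right) = 134 \left(- \frac{835}{11}\right) = - \frac{111890}{11}$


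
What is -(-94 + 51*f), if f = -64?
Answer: 3358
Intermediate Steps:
-(-94 + 51*f) = -(-94 + 51*(-64)) = -(-94 - 3264) = -1*(-3358) = 3358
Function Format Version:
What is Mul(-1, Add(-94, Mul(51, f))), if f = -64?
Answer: 3358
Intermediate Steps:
Mul(-1, Add(-94, Mul(51, f))) = Mul(-1, Add(-94, Mul(51, -64))) = Mul(-1, Add(-94, -3264)) = Mul(-1, -3358) = 3358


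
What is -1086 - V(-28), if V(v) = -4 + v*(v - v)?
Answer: -1082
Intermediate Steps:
V(v) = -4 (V(v) = -4 + v*0 = -4 + 0 = -4)
-1086 - V(-28) = -1086 - 1*(-4) = -1086 + 4 = -1082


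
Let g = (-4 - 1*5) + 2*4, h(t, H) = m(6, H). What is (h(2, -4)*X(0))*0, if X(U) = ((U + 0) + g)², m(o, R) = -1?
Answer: 0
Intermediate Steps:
h(t, H) = -1
g = -1 (g = (-4 - 5) + 8 = -9 + 8 = -1)
X(U) = (-1 + U)² (X(U) = ((U + 0) - 1)² = (U - 1)² = (-1 + U)²)
(h(2, -4)*X(0))*0 = -(-1 + 0)²*0 = -1*(-1)²*0 = -1*1*0 = -1*0 = 0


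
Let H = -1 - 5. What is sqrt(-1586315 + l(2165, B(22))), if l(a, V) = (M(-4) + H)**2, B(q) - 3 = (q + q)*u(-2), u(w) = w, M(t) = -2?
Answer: I*sqrt(1586251) ≈ 1259.5*I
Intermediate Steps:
H = -6
B(q) = 3 - 4*q (B(q) = 3 + (q + q)*(-2) = 3 + (2*q)*(-2) = 3 - 4*q)
l(a, V) = 64 (l(a, V) = (-2 - 6)**2 = (-8)**2 = 64)
sqrt(-1586315 + l(2165, B(22))) = sqrt(-1586315 + 64) = sqrt(-1586251) = I*sqrt(1586251)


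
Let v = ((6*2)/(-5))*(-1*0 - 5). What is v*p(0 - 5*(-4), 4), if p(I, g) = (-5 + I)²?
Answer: 2700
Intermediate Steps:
v = 12 (v = (12*(-⅕))*(0 - 5) = -12/5*(-5) = 12)
v*p(0 - 5*(-4), 4) = 12*(-5 + (0 - 5*(-4)))² = 12*(-5 + (0 + 20))² = 12*(-5 + 20)² = 12*15² = 12*225 = 2700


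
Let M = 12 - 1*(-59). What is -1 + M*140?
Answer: 9939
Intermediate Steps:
M = 71 (M = 12 + 59 = 71)
-1 + M*140 = -1 + 71*140 = -1 + 9940 = 9939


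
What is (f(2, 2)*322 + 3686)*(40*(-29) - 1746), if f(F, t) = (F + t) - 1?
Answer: -13518712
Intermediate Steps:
f(F, t) = -1 + F + t
(f(2, 2)*322 + 3686)*(40*(-29) - 1746) = ((-1 + 2 + 2)*322 + 3686)*(40*(-29) - 1746) = (3*322 + 3686)*(-1160 - 1746) = (966 + 3686)*(-2906) = 4652*(-2906) = -13518712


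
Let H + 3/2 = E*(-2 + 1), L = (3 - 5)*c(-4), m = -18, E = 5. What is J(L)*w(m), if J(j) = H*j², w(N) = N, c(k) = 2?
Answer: 1872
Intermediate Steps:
L = -4 (L = (3 - 5)*2 = -2*2 = -4)
H = -13/2 (H = -3/2 + 5*(-2 + 1) = -3/2 + 5*(-1) = -3/2 - 5 = -13/2 ≈ -6.5000)
J(j) = -13*j²/2
J(L)*w(m) = -13/2*(-4)²*(-18) = -13/2*16*(-18) = -104*(-18) = 1872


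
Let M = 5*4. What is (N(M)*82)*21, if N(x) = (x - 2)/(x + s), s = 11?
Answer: 30996/31 ≈ 999.87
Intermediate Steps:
M = 20
N(x) = (-2 + x)/(11 + x) (N(x) = (x - 2)/(x + 11) = (-2 + x)/(11 + x))
(N(M)*82)*21 = (((-2 + 20)/(11 + 20))*82)*21 = ((18/31)*82)*21 = (1476/31)*21 = 30996/31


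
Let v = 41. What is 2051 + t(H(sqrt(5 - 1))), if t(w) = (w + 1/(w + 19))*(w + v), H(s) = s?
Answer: 44920/21 ≈ 2139.0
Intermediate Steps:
t(w) = (41 + w)*(w + 1/(19 + w)) (t(w) = (w + 1/(w + 19))*(w + 41) = (w + 1/(19 + w))*(41 + w) = (41 + w)*(w + 1/(19 + w)))
2051 + t(H(sqrt(5 - 1))) = 2051 + (41 + (sqrt(5 - 1))**3 + 60*(sqrt(5 - 1))**2 + 780*sqrt(5 - 1))/(19 + sqrt(5 - 1)) = 2051 + (41 + (sqrt(4))**3 + 60*(sqrt(4))**2 + 780*sqrt(4))/(19 + sqrt(4)) = 2051 + (41 + 2**3 + 60*2**2 + 780*2)/(19 + 2) = 2051 + (41 + 8 + 60*4 + 1560)/21 = 2051 + (41 + 8 + 240 + 1560)/21 = 2051 + (1/21)*1849 = 2051 + 1849/21 = 44920/21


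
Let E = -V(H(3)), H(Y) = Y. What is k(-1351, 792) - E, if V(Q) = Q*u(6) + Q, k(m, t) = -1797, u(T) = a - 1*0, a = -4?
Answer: -1806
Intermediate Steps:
u(T) = -4 (u(T) = -4 - 1*0 = -4 + 0 = -4)
V(Q) = -3*Q (V(Q) = Q*(-4) + Q = -4*Q + Q = -3*Q)
E = 9 (E = -(-3)*3 = -1*(-9) = 9)
k(-1351, 792) - E = -1797 - 1*9 = -1797 - 9 = -1806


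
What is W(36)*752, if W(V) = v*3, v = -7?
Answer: -15792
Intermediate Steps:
W(V) = -21 (W(V) = -7*3 = -21)
W(36)*752 = -21*752 = -15792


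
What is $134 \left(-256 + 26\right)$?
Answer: $-30820$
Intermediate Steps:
$134 \left(-256 + 26\right) = 134 \left(-230\right) = -30820$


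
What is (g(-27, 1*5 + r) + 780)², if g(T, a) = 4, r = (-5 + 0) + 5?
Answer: 614656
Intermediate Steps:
r = 0 (r = -5 + 5 = 0)
(g(-27, 1*5 + r) + 780)² = (4 + 780)² = 784² = 614656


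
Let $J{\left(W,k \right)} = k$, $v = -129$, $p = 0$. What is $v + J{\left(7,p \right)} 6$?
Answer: $-129$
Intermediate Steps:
$v + J{\left(7,p \right)} 6 = -129 + 0 \cdot 6 = -129 + 0 = -129$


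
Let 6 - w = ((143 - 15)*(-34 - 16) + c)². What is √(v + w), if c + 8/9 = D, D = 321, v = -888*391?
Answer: I*√3022292323/9 ≈ 6108.4*I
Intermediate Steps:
v = -347208
c = 2881/9 (c = -8/9 + 321 = 2881/9 ≈ 320.11)
w = -2994168475/81 (w = 6 - ((143 - 15)*(-34 - 16) + 2881/9)² = 6 - (128*(-50) + 2881/9)² = 6 - (-6400 + 2881/9)² = 6 - (-54719/9)² = 6 - 1*2994168961/81 = 6 - 2994168961/81 = -2994168475/81 ≈ -3.6965e+7)
√(v + w) = √(-347208 - 2994168475/81) = √(-3022292323/81) = I*√3022292323/9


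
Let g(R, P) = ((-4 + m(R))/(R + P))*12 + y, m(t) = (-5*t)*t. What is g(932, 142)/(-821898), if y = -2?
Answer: 4343303/73559871 ≈ 0.059044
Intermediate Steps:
m(t) = -5*t²
g(R, P) = -2 + 12*(-4 - 5*R²)/(P + R) (g(R, P) = ((-4 - 5*R²)/(R + P))*12 - 2 = ((-4 - 5*R²)/(P + R))*12 - 2 = 12*(-4 - 5*R²)/(P + R) - 2 = -2 + 12*(-4 - 5*R²)/(P + R))
g(932, 142)/(-821898) = (2*(-24 - 1*142 - 1*932 - 30*932²)/(142 + 932))/(-821898) = (2*(-24 - 142 - 932 - 30*868624)/1074)*(-1/821898) = (2*(1/1074)*(-24 - 142 - 932 - 26058720))*(-1/821898) = (2*(1/1074)*(-26059818))*(-1/821898) = -8686606/179*(-1/821898) = 4343303/73559871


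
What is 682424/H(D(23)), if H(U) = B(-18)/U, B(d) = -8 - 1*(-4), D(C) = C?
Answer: -3923938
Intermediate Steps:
B(d) = -4 (B(d) = -8 + 4 = -4)
H(U) = -4/U
682424/H(D(23)) = 682424/((-4/23)) = 682424/((-4*1/23)) = 682424/(-4/23) = 682424*(-23/4) = -3923938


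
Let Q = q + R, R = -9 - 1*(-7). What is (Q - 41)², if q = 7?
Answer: 1296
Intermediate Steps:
R = -2 (R = -9 + 7 = -2)
Q = 5 (Q = 7 - 2 = 5)
(Q - 41)² = (5 - 41)² = (-36)² = 1296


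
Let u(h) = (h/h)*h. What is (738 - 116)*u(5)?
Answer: 3110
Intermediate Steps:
u(h) = h (u(h) = 1*h = h)
(738 - 116)*u(5) = (738 - 116)*5 = 622*5 = 3110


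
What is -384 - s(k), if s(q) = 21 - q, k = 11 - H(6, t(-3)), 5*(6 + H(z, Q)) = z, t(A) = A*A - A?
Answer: -1946/5 ≈ -389.20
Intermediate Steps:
t(A) = A² - A
H(z, Q) = -6 + z/5
k = 79/5 (k = 11 - (-6 + (⅕)*6) = 11 - (-6 + 6/5) = 11 - 1*(-24/5) = 11 + 24/5 = 79/5 ≈ 15.800)
-384 - s(k) = -384 - (21 - 1*79/5) = -384 - (21 - 79/5) = -384 - 1*26/5 = -384 - 26/5 = -1946/5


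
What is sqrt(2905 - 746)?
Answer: sqrt(2159) ≈ 46.465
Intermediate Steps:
sqrt(2905 - 746) = sqrt(2159)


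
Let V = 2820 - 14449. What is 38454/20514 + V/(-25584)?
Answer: 15671339/6728592 ≈ 2.3291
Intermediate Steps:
V = -11629
38454/20514 + V/(-25584) = 38454/20514 - 11629/(-25584) = 38454*(1/20514) - 11629*(-1/25584) = 493/263 + 11629/25584 = 15671339/6728592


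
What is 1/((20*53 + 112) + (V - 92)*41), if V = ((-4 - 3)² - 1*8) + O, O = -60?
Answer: -1/3379 ≈ -0.00029595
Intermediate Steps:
V = -19 (V = ((-4 - 3)² - 1*8) - 60 = ((-7)² - 8) - 60 = (49 - 8) - 60 = 41 - 60 = -19)
1/((20*53 + 112) + (V - 92)*41) = 1/((20*53 + 112) + (-19 - 92)*41) = 1/((1060 + 112) - 111*41) = 1/(1172 - 4551) = 1/(-3379) = -1/3379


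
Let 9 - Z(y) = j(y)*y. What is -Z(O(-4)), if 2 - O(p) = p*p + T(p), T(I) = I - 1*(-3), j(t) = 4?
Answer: -61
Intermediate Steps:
T(I) = 3 + I (T(I) = I + 3 = 3 + I)
O(p) = -1 - p - p**2 (O(p) = 2 - (p*p + (3 + p)) = 2 - (p**2 + (3 + p)) = 2 - (3 + p + p**2) = 2 + (-3 - p - p**2) = -1 - p - p**2)
Z(y) = 9 - 4*y
-Z(O(-4)) = -(9 - 4*(-1 - 1*(-4) - 1*(-4)**2)) = -(9 - 4*(-1 + 4 - 1*16)) = -(9 - 4*(-1 + 4 - 16)) = -(9 - 4*(-13)) = -(9 + 52) = -1*61 = -61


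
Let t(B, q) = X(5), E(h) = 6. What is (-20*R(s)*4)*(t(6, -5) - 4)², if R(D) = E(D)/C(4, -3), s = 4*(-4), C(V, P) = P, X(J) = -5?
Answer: 12960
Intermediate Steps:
t(B, q) = -5
s = -16
R(D) = -2 (R(D) = 6/(-3) = 6*(-⅓) = -2)
(-20*R(s)*4)*(t(6, -5) - 4)² = (-(-40)*4)*(-5 - 4)² = -20*(-8)*(-9)² = 160*81 = 12960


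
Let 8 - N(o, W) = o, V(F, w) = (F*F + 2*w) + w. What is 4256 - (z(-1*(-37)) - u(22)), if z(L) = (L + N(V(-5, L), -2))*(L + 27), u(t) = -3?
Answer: 10077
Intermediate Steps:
V(F, w) = F² + 3*w (V(F, w) = (F² + 2*w) + w = F² + 3*w)
N(o, W) = 8 - o
z(L) = (-17 - 2*L)*(27 + L) (z(L) = (L + (8 - ((-5)² + 3*L)))*(L + 27) = (L + (8 - (25 + 3*L)))*(27 + L) = (L + (8 + (-25 - 3*L)))*(27 + L) = (L + (-17 - 3*L))*(27 + L) = (-17 - 2*L)*(27 + L))
4256 - (z(-1*(-37)) - u(22)) = 4256 - ((-459 - (-71)*(-37) - 2*(-1*(-37))²) - 1*(-3)) = 4256 - ((-459 - 71*37 - 2*37²) + 3) = 4256 - ((-459 - 2627 - 2*1369) + 3) = 4256 - ((-459 - 2627 - 2738) + 3) = 4256 - (-5824 + 3) = 4256 - 1*(-5821) = 4256 + 5821 = 10077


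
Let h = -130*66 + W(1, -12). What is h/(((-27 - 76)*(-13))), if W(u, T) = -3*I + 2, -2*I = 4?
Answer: -8572/1339 ≈ -6.4018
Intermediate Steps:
I = -2 (I = -½*4 = -2)
W(u, T) = 8 (W(u, T) = -3*(-2) + 2 = 6 + 2 = 8)
h = -8572 (h = -130*66 + 8 = -8580 + 8 = -8572)
h/(((-27 - 76)*(-13))) = -8572*(-1/(13*(-27 - 76))) = -8572/((-103*(-13))) = -8572/1339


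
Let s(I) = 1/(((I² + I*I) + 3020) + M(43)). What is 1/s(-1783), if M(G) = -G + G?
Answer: 6361198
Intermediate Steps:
M(G) = 0
s(I) = 1/(3020 + 2*I²) (s(I) = 1/(((I² + I*I) + 3020) + 0) = 1/(((I² + I²) + 3020) + 0) = 1/((2*I² + 3020) + 0) = 1/((3020 + 2*I²) + 0) = 1/(3020 + 2*I²))
1/s(-1783) = 1/(1/(2*(1510 + (-1783)²))) = 1/(1/(2*(1510 + 3179089))) = 1/((½)/3180599) = 1/((½)*(1/3180599)) = 1/(1/6361198) = 6361198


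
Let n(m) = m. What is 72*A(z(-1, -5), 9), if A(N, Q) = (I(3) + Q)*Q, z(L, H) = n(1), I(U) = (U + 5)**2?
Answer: 47304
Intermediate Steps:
I(U) = (5 + U)**2
z(L, H) = 1
A(N, Q) = Q*(64 + Q) (A(N, Q) = ((5 + 3)**2 + Q)*Q = (8**2 + Q)*Q = (64 + Q)*Q = Q*(64 + Q))
72*A(z(-1, -5), 9) = 72*(9*(64 + 9)) = 72*(9*73) = 72*657 = 47304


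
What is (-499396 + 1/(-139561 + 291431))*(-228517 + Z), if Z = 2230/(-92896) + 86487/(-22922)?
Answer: 9226400736479852567381001/80846555987360 ≈ 1.1412e+11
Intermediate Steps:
Z = -2021353103/532340528 (Z = 2230*(-1/92896) + 86487*(-1/22922) = -1115/46448 - 86487/22922 = -2021353103/532340528 ≈ -3.7971)
(-499396 + 1/(-139561 + 291431))*(-228517 + Z) = (-499396 + 1/(-139561 + 291431))*(-228517 - 2021353103/532340528) = (-499396 + 1/151870)*(-121650881790079/532340528) = -75843270519/151870*(-121650881790079/532340528) = 9226400736479852567381001/80846555987360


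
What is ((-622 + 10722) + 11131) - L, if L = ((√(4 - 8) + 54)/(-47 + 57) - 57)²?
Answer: 464212/25 + 516*I/25 ≈ 18568.0 + 20.64*I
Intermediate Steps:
L = (-258/5 + I/5)² (L = ((√(-4) + 54)/10 - 57)² = ((2*I + 54)*(⅒) - 57)² = ((54 + 2*I)*(⅒) - 57)² = ((27/5 + I/5) - 57)² = (-258/5 + I/5)² ≈ 2662.5 - 20.64*I)
((-622 + 10722) + 11131) - L = ((-622 + 10722) + 11131) - (258 - I)²/25 = (10100 + 11131) - (258 - I)²/25 = 21231 - (258 - I)²/25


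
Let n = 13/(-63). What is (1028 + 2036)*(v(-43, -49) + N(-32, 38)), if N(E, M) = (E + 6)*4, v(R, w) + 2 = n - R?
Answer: -12200848/63 ≈ -1.9366e+5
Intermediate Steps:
n = -13/63 (n = 13*(-1/63) = -13/63 ≈ -0.20635)
v(R, w) = -139/63 - R (v(R, w) = -2 + (-13/63 - R) = -139/63 - R)
N(E, M) = 24 + 4*E (N(E, M) = (6 + E)*4 = 24 + 4*E)
(1028 + 2036)*(v(-43, -49) + N(-32, 38)) = (1028 + 2036)*((-139/63 - 1*(-43)) + (24 + 4*(-32))) = 3064*((-139/63 + 43) + (24 - 128)) = 3064*(2570/63 - 104) = 3064*(-3982/63) = -12200848/63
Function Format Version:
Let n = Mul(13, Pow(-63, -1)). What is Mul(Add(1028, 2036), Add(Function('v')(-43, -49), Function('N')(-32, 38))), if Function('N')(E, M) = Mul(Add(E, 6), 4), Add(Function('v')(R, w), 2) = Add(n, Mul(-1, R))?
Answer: Rational(-12200848, 63) ≈ -1.9366e+5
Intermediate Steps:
n = Rational(-13, 63) (n = Mul(13, Rational(-1, 63)) = Rational(-13, 63) ≈ -0.20635)
Function('v')(R, w) = Add(Rational(-139, 63), Mul(-1, R)) (Function('v')(R, w) = Add(-2, Add(Rational(-13, 63), Mul(-1, R))) = Add(Rational(-139, 63), Mul(-1, R)))
Function('N')(E, M) = Add(24, Mul(4, E)) (Function('N')(E, M) = Mul(Add(6, E), 4) = Add(24, Mul(4, E)))
Mul(Add(1028, 2036), Add(Function('v')(-43, -49), Function('N')(-32, 38))) = Mul(Add(1028, 2036), Add(Add(Rational(-139, 63), Mul(-1, -43)), Add(24, Mul(4, -32)))) = Mul(3064, Add(Add(Rational(-139, 63), 43), Add(24, -128))) = Mul(3064, Add(Rational(2570, 63), -104)) = Mul(3064, Rational(-3982, 63)) = Rational(-12200848, 63)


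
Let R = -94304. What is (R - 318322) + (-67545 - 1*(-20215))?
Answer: -459956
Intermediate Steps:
(R - 318322) + (-67545 - 1*(-20215)) = (-94304 - 318322) + (-67545 - 1*(-20215)) = -412626 + (-67545 + 20215) = -412626 - 47330 = -459956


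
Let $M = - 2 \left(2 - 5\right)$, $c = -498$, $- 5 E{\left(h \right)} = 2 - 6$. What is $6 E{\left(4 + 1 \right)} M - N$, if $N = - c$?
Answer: $- \frac{2346}{5} \approx -469.2$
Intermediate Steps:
$E{\left(h \right)} = \frac{4}{5}$ ($E{\left(h \right)} = - \frac{2 - 6}{5} = \left(- \frac{1}{5}\right) \left(-4\right) = \frac{4}{5}$)
$M = 6$ ($M = \left(-2\right) \left(-3\right) = 6$)
$N = 498$ ($N = \left(-1\right) \left(-498\right) = 498$)
$6 E{\left(4 + 1 \right)} M - N = 6 \cdot \frac{4}{5} \cdot 6 - 498 = \frac{24}{5} \cdot 6 - 498 = \frac{144}{5} - 498 = - \frac{2346}{5}$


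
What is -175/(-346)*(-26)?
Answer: -2275/173 ≈ -13.150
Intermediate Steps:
-175/(-346)*(-26) = -175*(-1/346)*(-26) = (175/346)*(-26) = -2275/173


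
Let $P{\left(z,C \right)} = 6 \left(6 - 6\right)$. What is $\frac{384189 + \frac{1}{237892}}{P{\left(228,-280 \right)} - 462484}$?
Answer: $- \frac{91395489589}{110021243728} \approx -0.83071$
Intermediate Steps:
$P{\left(z,C \right)} = 0$ ($P{\left(z,C \right)} = 6 \cdot 0 = 0$)
$\frac{384189 + \frac{1}{237892}}{P{\left(228,-280 \right)} - 462484} = \frac{384189 + \frac{1}{237892}}{0 - 462484} = \frac{384189 + \frac{1}{237892}}{-462484} = \frac{91395489589}{237892} \left(- \frac{1}{462484}\right) = - \frac{91395489589}{110021243728}$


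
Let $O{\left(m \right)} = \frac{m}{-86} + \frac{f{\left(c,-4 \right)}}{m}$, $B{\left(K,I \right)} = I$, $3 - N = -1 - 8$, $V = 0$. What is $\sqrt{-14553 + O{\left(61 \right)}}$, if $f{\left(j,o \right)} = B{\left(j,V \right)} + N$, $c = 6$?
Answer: $\frac{i \sqrt{400520175842}}{5246} \approx 120.64 i$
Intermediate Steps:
$N = 12$ ($N = 3 - \left(-1 - 8\right) = 3 - -9 = 3 + 9 = 12$)
$f{\left(j,o \right)} = 12$ ($f{\left(j,o \right)} = 0 + 12 = 12$)
$O{\left(m \right)} = \frac{12}{m} - \frac{m}{86}$ ($O{\left(m \right)} = \frac{m}{-86} + \frac{12}{m} = m \left(- \frac{1}{86}\right) + \frac{12}{m} = - \frac{m}{86} + \frac{12}{m} = \frac{12}{m} - \frac{m}{86}$)
$\sqrt{-14553 + O{\left(61 \right)}} = \sqrt{-14553 + \left(\frac{12}{61} - \frac{61}{86}\right)} = \sqrt{-14553 - \frac{2689}{5246}} = \sqrt{- \frac{76347727}{5246}} = \frac{i \sqrt{400520175842}}{5246}$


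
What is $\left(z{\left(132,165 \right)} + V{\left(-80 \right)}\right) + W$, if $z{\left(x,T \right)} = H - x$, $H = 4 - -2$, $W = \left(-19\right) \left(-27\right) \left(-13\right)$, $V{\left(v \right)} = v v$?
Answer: $-395$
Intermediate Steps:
$V{\left(v \right)} = v^{2}$
$W = -6669$ ($W = 513 \left(-13\right) = -6669$)
$H = 6$ ($H = 4 + 2 = 6$)
$z{\left(x,T \right)} = 6 - x$
$\left(z{\left(132,165 \right)} + V{\left(-80 \right)}\right) + W = \left(\left(6 - 132\right) + \left(-80\right)^{2}\right) - 6669 = \left(\left(6 - 132\right) + 6400\right) - 6669 = \left(-126 + 6400\right) - 6669 = 6274 - 6669 = -395$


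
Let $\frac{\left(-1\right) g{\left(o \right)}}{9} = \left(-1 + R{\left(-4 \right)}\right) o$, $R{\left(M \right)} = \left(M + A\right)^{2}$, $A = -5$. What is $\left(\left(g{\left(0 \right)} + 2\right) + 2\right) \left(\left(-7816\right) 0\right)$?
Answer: $0$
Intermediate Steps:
$R{\left(M \right)} = \left(-5 + M\right)^{2}$ ($R{\left(M \right)} = \left(M - 5\right)^{2} = \left(-5 + M\right)^{2}$)
$g{\left(o \right)} = - 720 o$ ($g{\left(o \right)} = - 9 \left(-1 + \left(-5 - 4\right)^{2}\right) o = - 9 \left(-1 + \left(-9\right)^{2}\right) o = - 9 \left(-1 + 81\right) o = - 9 \cdot 80 o = - 720 o$)
$\left(\left(g{\left(0 \right)} + 2\right) + 2\right) \left(\left(-7816\right) 0\right) = \left(\left(\left(-720\right) 0 + 2\right) + 2\right) \left(\left(-7816\right) 0\right) = \left(\left(0 + 2\right) + 2\right) 0 = \left(2 + 2\right) 0 = 4 \cdot 0 = 0$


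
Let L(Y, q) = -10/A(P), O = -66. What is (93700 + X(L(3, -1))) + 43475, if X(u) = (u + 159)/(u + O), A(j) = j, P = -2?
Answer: 8367511/61 ≈ 1.3717e+5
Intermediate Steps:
L(Y, q) = 5 (L(Y, q) = -10/(-2) = -10*(-1/2) = 5)
X(u) = (159 + u)/(-66 + u) (X(u) = (u + 159)/(u - 66) = (159 + u)/(-66 + u))
(93700 + X(L(3, -1))) + 43475 = (93700 + (159 + 5)/(-66 + 5)) + 43475 = (93700 + 164/(-61)) + 43475 = (93700 - 1/61*164) + 43475 = (93700 - 164/61) + 43475 = 5715536/61 + 43475 = 8367511/61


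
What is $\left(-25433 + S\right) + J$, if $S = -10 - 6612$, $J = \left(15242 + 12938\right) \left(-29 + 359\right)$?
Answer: $9267345$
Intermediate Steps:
$J = 9299400$ ($J = 28180 \cdot 330 = 9299400$)
$S = -6622$ ($S = -10 - 6612 = -6622$)
$\left(-25433 + S\right) + J = \left(-25433 - 6622\right) + 9299400 = -32055 + 9299400 = 9267345$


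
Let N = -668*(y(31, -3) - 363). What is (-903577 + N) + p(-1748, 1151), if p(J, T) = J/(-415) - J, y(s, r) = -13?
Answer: -270022567/415 ≈ -6.5066e+5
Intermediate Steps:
N = 251168 (N = -668*(-13 - 363) = -668*(-376) = 251168)
p(J, T) = -416*J/415 (p(J, T) = J*(-1/415) - J = -J/415 - J = -416*J/415)
(-903577 + N) + p(-1748, 1151) = (-903577 + 251168) - 416/415*(-1748) = -652409 + 727168/415 = -270022567/415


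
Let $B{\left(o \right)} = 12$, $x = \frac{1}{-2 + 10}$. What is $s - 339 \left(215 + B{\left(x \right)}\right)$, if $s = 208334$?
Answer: $131381$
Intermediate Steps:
$x = \frac{1}{8} \approx 0.125$
$s - 339 \left(215 + B{\left(x \right)}\right) = 208334 - 339 \left(215 + 12\right) = 208334 - 76953 = 131381$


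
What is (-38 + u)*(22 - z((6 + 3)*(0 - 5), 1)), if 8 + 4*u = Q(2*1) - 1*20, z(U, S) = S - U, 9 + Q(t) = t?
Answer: 1122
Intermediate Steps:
Q(t) = -9 + t
u = -35/4 (u = -2 + ((-9 + 2*1) - 1*20)/4 = -2 + ((-9 + 2) - 20)/4 = -2 + (-7 - 20)/4 = -2 + (¼)*(-27) = -2 - 27/4 = -35/4 ≈ -8.7500)
(-38 + u)*(22 - z((6 + 3)*(0 - 5), 1)) = (-38 - 35/4)*(22 - (1 - (6 + 3)*(0 - 5))) = -187*(22 - (1 - 9*(-5)))/4 = -187*(22 - (1 - 1*(-45)))/4 = -187*(22 - (1 + 45))/4 = -187*(22 - 1*46)/4 = -187*(22 - 46)/4 = -187/4*(-24) = 1122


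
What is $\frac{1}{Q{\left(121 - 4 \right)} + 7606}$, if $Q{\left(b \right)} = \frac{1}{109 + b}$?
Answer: $\frac{226}{1718957} \approx 0.00013148$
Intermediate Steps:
$\frac{1}{Q{\left(121 - 4 \right)} + 7606} = \frac{1}{\frac{1}{109 + \left(121 - 4\right)} + 7606} = \frac{1}{\frac{1}{109 + 117} + 7606} = \frac{1}{\frac{1}{226} + 7606} = \frac{1}{\frac{1718957}{226}} = \frac{226}{1718957}$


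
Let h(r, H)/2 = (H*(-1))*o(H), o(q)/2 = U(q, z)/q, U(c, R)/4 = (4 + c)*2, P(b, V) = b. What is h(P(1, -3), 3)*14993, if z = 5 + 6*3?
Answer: -3358432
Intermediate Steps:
z = 23 (z = 5 + 18 = 23)
U(c, R) = 32 + 8*c (U(c, R) = 4*((4 + c)*2) = 4*(8 + 2*c) = 32 + 8*c)
o(q) = 2*(32 + 8*q)/q (o(q) = 2*((32 + 8*q)/q) = 2*(32 + 8*q)/q)
h(r, H) = -2*H*(16 + 64/H) (h(r, H) = 2*((H*(-1))*(16 + 64/H)) = 2*((-H)*(16 + 64/H)) = 2*(-H*(16 + 64/H)) = -2*H*(16 + 64/H))
h(P(1, -3), 3)*14993 = (-128 - 32*3)*14993 = (-128 - 96)*14993 = -224*14993 = -3358432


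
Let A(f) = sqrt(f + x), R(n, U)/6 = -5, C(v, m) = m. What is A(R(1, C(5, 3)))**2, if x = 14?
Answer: -16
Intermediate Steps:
R(n, U) = -30 (R(n, U) = 6*(-5) = -30)
A(f) = sqrt(14 + f) (A(f) = sqrt(f + 14) = sqrt(14 + f))
A(R(1, C(5, 3)))**2 = (sqrt(14 - 30))**2 = (sqrt(-16))**2 = (4*I)**2 = -16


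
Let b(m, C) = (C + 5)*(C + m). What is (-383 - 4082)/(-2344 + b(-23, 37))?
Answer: 4465/1756 ≈ 2.5427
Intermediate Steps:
b(m, C) = (5 + C)*(C + m)
(-383 - 4082)/(-2344 + b(-23, 37)) = (-383 - 4082)/(-2344 + (37² + 5*37 + 5*(-23) + 37*(-23))) = -4465/(-2344 + (1369 + 185 - 115 - 851)) = -4465/(-2344 + 588) = -4465/(-1756) = -4465*(-1/1756) = 4465/1756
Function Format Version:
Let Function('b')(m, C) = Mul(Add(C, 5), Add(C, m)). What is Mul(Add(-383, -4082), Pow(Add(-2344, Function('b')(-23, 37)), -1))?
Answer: Rational(4465, 1756) ≈ 2.5427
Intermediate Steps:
Function('b')(m, C) = Mul(Add(5, C), Add(C, m))
Mul(Add(-383, -4082), Pow(Add(-2344, Function('b')(-23, 37)), -1)) = Mul(Add(-383, -4082), Pow(Add(-2344, Add(Pow(37, 2), Mul(5, 37), Mul(5, -23), Mul(37, -23))), -1)) = Mul(-4465, Pow(Add(-2344, Add(1369, 185, -115, -851)), -1)) = Mul(-4465, Pow(Add(-2344, 588), -1)) = Mul(-4465, Pow(-1756, -1)) = Mul(-4465, Rational(-1, 1756)) = Rational(4465, 1756)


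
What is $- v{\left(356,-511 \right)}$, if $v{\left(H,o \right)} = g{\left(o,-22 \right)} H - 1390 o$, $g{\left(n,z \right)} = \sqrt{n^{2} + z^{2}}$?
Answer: $-710290 - 356 \sqrt{261605} \approx -8.9237 \cdot 10^{5}$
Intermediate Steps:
$v{\left(H,o \right)} = - 1390 o + H \sqrt{484 + o^{2}}$ ($v{\left(H,o \right)} = \sqrt{o^{2} + \left(-22\right)^{2}} H - 1390 o = \sqrt{o^{2} + 484} H - 1390 o = \sqrt{484 + o^{2}} H - 1390 o = H \sqrt{484 + o^{2}} - 1390 o = - 1390 o + H \sqrt{484 + o^{2}}$)
$- v{\left(356,-511 \right)} = - (\left(-1390\right) \left(-511\right) + 356 \sqrt{484 + \left(-511\right)^{2}}) = - (710290 + 356 \sqrt{484 + 261121}) = - (710290 + 356 \sqrt{261605}) = -710290 - 356 \sqrt{261605}$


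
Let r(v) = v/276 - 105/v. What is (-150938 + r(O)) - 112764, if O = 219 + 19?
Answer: -309321952/1173 ≈ -2.6370e+5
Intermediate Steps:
O = 238
r(v) = -105/v + v/276 (r(v) = v*(1/276) - 105/v = v/276 - 105/v = -105/v + v/276)
(-150938 + r(O)) - 112764 = (-150938 + (-105/238 + (1/276)*238)) - 112764 = (-150938 + (-105*1/238 + 119/138)) - 112764 = (-150938 + (-15/34 + 119/138)) - 112764 = (-150938 + 494/1173) - 112764 = -177049780/1173 - 112764 = -309321952/1173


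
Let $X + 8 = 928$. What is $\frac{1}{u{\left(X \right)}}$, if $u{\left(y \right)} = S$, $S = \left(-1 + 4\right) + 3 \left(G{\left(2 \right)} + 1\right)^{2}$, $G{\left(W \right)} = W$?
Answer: $\frac{1}{30} \approx 0.033333$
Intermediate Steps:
$X = 920$ ($X = -8 + 928 = 920$)
$S = 30$ ($S = \left(-1 + 4\right) + 3 \left(2 + 1\right)^{2} = 3 + 3 \cdot 3^{2} = 3 + 3 \cdot 9 = 3 + 27 = 30$)
$u{\left(y \right)} = 30$
$\frac{1}{u{\left(X \right)}} = \frac{1}{30}$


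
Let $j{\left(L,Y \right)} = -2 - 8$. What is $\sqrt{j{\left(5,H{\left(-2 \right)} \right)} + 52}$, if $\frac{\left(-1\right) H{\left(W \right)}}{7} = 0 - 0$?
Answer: $\sqrt{42} \approx 6.4807$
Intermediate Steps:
$H{\left(W \right)} = 0$ ($H{\left(W \right)} = - 7 \left(0 - 0\right) = - 7 \left(0 + 0\right) = \left(-7\right) 0 = 0$)
$j{\left(L,Y \right)} = -10$ ($j{\left(L,Y \right)} = -2 - 8 = -10$)
$\sqrt{j{\left(5,H{\left(-2 \right)} \right)} + 52} = \sqrt{-10 + 52} = \sqrt{42}$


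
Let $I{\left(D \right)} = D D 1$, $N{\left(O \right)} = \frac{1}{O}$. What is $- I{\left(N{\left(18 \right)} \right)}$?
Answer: $- \frac{1}{324} \approx -0.0030864$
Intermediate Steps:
$I{\left(D \right)} = D^{2}$ ($I{\left(D \right)} = D^{2} \cdot 1 = D^{2}$)
$- I{\left(N{\left(18 \right)} \right)} = - \left(\frac{1}{18}\right)^{2} = - \frac{1}{324}$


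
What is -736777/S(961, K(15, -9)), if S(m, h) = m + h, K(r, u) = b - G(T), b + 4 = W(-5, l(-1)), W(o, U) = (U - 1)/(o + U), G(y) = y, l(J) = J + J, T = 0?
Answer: -5157439/6702 ≈ -769.54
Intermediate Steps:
l(J) = 2*J
W(o, U) = (-1 + U)/(U + o)
b = -25/7 (b = -4 + (-1 + 2*(-1))/(2*(-1) - 5) = -4 + (-1 - 2)/(-2 - 5) = -4 - 3/(-7) = -4 - ⅐*(-3) = -4 + 3/7 = -25/7 ≈ -3.5714)
K(r, u) = -25/7 (K(r, u) = -25/7 - 1*0 = -25/7 + 0 = -25/7)
S(m, h) = h + m
-736777/S(961, K(15, -9)) = -736777/(-25/7 + 961) = -736777/6702/7 = -736777*7/6702 = -5157439/6702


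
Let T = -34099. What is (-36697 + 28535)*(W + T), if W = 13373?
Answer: 169165612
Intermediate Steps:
(-36697 + 28535)*(W + T) = (-36697 + 28535)*(13373 - 34099) = -8162*(-20726) = 169165612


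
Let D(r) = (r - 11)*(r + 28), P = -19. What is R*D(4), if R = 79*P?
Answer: 336224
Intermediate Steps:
D(r) = (-11 + r)*(28 + r)
R = -1501 (R = 79*(-19) = -1501)
R*D(4) = -1501*(-308 + 4² + 17*4) = -1501*(-308 + 16 + 68) = -1501*(-224) = 336224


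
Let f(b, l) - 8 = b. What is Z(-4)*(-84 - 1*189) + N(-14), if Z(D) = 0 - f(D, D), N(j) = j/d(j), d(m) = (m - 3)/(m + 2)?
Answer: 18396/17 ≈ 1082.1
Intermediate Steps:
d(m) = (-3 + m)/(2 + m)
f(b, l) = 8 + b
N(j) = j*(2 + j)/(-3 + j) (N(j) = j/(((-3 + j)/(2 + j))) = j*((2 + j)/(-3 + j)) = j*(2 + j)/(-3 + j))
Z(D) = -8 - D (Z(D) = 0 - (8 + D) = 0 + (-8 - D) = -8 - D)
Z(-4)*(-84 - 1*189) + N(-14) = (-8 - 1*(-4))*(-84 - 1*189) - 14*(2 - 14)/(-3 - 14) = (-8 + 4)*(-84 - 189) - 14*(-12)/(-17) = -4*(-273) - 14*(-1/17)*(-12) = 1092 - 168/17 = 18396/17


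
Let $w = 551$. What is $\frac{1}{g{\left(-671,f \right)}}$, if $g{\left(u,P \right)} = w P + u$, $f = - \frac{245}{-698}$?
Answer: $- \frac{698}{333363} \approx -0.0020938$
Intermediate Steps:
$f = \frac{245}{698}$ ($f = \left(-245\right) \left(- \frac{1}{698}\right) = \frac{245}{698} \approx 0.351$)
$g{\left(u,P \right)} = u + 551 P$ ($g{\left(u,P \right)} = 551 P + u = u + 551 P$)
$\frac{1}{g{\left(-671,f \right)}} = \frac{1}{-671 + 551 \cdot \frac{245}{698}} = \frac{1}{-671 + \frac{134995}{698}} = \frac{1}{- \frac{333363}{698}} = - \frac{698}{333363}$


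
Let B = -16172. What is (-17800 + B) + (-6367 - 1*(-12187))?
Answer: -28152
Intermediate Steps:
(-17800 + B) + (-6367 - 1*(-12187)) = (-17800 - 16172) + (-6367 - 1*(-12187)) = -33972 + (-6367 + 12187) = -33972 + 5820 = -28152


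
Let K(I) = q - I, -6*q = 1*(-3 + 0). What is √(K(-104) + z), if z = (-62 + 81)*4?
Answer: 19*√2/2 ≈ 13.435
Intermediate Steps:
z = 76 (z = 19*4 = 76)
q = ½ (q = -(-3 + 0)/6 = -(-3)/6 = -⅙*(-3) = ½ ≈ 0.50000)
K(I) = ½ - I
√(K(-104) + z) = √((½ - 1*(-104)) + 76) = √((½ + 104) + 76) = √(209/2 + 76) = √(361/2) = 19*√2/2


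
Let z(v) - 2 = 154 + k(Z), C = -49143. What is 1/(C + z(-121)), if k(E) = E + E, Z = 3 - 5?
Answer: -1/48991 ≈ -2.0412e-5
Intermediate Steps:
Z = -2
k(E) = 2*E
z(v) = 152 (z(v) = 2 + (154 + 2*(-2)) = 2 + (154 - 4) = 2 + 150 = 152)
1/(C + z(-121)) = 1/(-49143 + 152) = 1/(-48991) = -1/48991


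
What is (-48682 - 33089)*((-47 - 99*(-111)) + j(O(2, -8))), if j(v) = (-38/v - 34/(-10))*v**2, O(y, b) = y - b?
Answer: -891467442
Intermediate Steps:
j(v) = v**2*(17/5 - 38/v) (j(v) = (-38/v - 34*(-1/10))*v**2 = (-38/v + 17/5)*v**2 = (17/5 - 38/v)*v**2 = v**2*(17/5 - 38/v))
(-48682 - 33089)*((-47 - 99*(-111)) + j(O(2, -8))) = (-48682 - 33089)*((-47 - 99*(-111)) + (2 - 1*(-8))*(-190 + 17*(2 - 1*(-8)))/5) = -81771*((-47 + 10989) + (2 + 8)*(-190 + 17*(2 + 8))/5) = -81771*(10942 + (1/5)*10*(-190 + 17*10)) = -81771*(10942 + (1/5)*10*(-190 + 170)) = -81771*(10942 + (1/5)*10*(-20)) = -81771*(10942 - 40) = -81771*10902 = -891467442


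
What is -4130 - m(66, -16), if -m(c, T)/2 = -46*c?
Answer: -10202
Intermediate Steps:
m(c, T) = 92*c (m(c, T) = -(-92)*c = 92*c)
-4130 - m(66, -16) = -4130 - 92*66 = -4130 - 1*6072 = -4130 - 6072 = -10202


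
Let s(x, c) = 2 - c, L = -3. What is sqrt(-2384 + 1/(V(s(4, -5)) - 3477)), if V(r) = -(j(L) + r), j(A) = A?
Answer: I*sqrt(8298705)/59 ≈ 48.826*I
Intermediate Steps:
V(r) = 3 - r (V(r) = -(-3 + r) = 3 - r)
sqrt(-2384 + 1/(V(s(4, -5)) - 3477)) = sqrt(-2384 + 1/((3 - (2 - 1*(-5))) - 3477)) = sqrt(-2384 + 1/((3 - (2 + 5)) - 3477)) = sqrt(-2384 + 1/((3 - 1*7) - 3477)) = sqrt(-2384 + 1/((3 - 7) - 3477)) = sqrt(-2384 + 1/(-4 - 3477)) = sqrt(-2384 + 1/(-3481)) = sqrt(-2384 - 1/3481) = sqrt(-8298705/3481) = I*sqrt(8298705)/59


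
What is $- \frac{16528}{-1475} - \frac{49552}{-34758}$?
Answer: $\frac{323784712}{25634025} \approx 12.631$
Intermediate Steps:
$- \frac{16528}{-1475} - \frac{49552}{-34758} = \left(-16528\right) \left(- \frac{1}{1475}\right) - - \frac{24776}{17379} = \frac{16528}{1475} + \frac{24776}{17379} = \frac{323784712}{25634025}$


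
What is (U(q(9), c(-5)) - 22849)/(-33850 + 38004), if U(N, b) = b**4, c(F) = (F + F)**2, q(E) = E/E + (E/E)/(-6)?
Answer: 99977151/4154 ≈ 24068.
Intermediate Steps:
q(E) = 5/6 (q(E) = 1 + 1*(-1/6) = 1 - 1/6 = 5/6)
c(F) = 4*F**2 (c(F) = (2*F)**2 = 4*F**2)
(U(q(9), c(-5)) - 22849)/(-33850 + 38004) = ((4*(-5)**2)**4 - 22849)/(-33850 + 38004) = ((4*25)**4 - 22849)/4154 = (100**4 - 22849)*(1/4154) = (100000000 - 22849)*(1/4154) = 99977151*(1/4154) = 99977151/4154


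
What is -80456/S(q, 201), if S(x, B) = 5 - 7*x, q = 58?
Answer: 80456/401 ≈ 200.64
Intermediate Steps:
-80456/S(q, 201) = -80456/(5 - 7*58) = -80456/(5 - 406) = -80456/(-401) = -80456*(-1/401) = 80456/401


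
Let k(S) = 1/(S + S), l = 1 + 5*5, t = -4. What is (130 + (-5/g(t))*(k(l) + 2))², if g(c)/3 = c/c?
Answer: 43362225/2704 ≈ 16036.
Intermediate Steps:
l = 26 (l = 1 + 25 = 26)
g(c) = 3 (g(c) = 3*(c/c) = 3*1 = 3)
k(S) = 1/(2*S)
(130 + (-5/g(t))*(k(l) + 2))² = (130 + (-5/3)*((½)/26 + 2))² = (130 + (-5*⅓)*((½)*(1/26) + 2))² = (130 - 5*(1/52 + 2)/3)² = (130 - 5/3*105/52)² = (130 - 175/52)² = (6585/52)² = 43362225/2704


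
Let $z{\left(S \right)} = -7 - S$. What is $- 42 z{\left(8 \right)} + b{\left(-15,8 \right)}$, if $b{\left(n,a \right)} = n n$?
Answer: $855$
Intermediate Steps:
$b{\left(n,a \right)} = n^{2}$
$- 42 z{\left(8 \right)} + b{\left(-15,8 \right)} = - 42 \left(-7 - 8\right) + \left(-15\right)^{2} = - 42 \left(-7 - 8\right) + 225 = \left(-42\right) \left(-15\right) + 225 = 630 + 225 = 855$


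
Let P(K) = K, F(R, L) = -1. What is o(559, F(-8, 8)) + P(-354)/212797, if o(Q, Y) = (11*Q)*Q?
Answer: 731445212573/212797 ≈ 3.4373e+6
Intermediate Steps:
o(Q, Y) = 11*Q²
o(559, F(-8, 8)) + P(-354)/212797 = 11*559² - 354/212797 = 11*312481 - 354*1/212797 = 3437291 - 354/212797 = 731445212573/212797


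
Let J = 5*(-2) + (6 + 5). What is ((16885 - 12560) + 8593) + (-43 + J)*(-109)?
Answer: 17496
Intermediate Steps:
J = 1 (J = -10 + 11 = 1)
((16885 - 12560) + 8593) + (-43 + J)*(-109) = ((16885 - 12560) + 8593) + (-43 + 1)*(-109) = (4325 + 8593) - 42*(-109) = 12918 + 4578 = 17496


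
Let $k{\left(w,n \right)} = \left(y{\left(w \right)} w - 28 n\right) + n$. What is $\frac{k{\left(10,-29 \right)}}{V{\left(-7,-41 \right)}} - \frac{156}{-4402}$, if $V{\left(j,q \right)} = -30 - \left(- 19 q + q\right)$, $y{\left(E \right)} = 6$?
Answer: $- \frac{598513}{563456} \approx -1.0622$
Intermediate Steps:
$V{\left(j,q \right)} = -30 + 18 q$ ($V{\left(j,q \right)} = -30 - - 18 q = -30 + 18 q$)
$k{\left(w,n \right)} = - 27 n + 6 w$ ($k{\left(w,n \right)} = \left(6 w - 28 n\right) + n = \left(- 28 n + 6 w\right) + n = - 27 n + 6 w$)
$\frac{k{\left(10,-29 \right)}}{V{\left(-7,-41 \right)}} - \frac{156}{-4402} = \frac{\left(-27\right) \left(-29\right) + 6 \cdot 10}{-30 + 18 \left(-41\right)} - \frac{156}{-4402} = \frac{783 + 60}{-30 - 738} - - \frac{78}{2201} = \frac{843}{-768} + \frac{78}{2201} = 843 \left(- \frac{1}{768}\right) + \frac{78}{2201} = - \frac{281}{256} + \frac{78}{2201} = - \frac{598513}{563456}$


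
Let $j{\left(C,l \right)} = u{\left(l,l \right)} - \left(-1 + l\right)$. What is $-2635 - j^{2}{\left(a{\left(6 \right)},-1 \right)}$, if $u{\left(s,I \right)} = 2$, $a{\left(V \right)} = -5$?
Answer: $-2651$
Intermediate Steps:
$j{\left(C,l \right)} = 3 - l$ ($j{\left(C,l \right)} = 2 - \left(-1 + l\right) = 3 - l$)
$-2635 - j^{2}{\left(a{\left(6 \right)},-1 \right)} = -2635 - \left(3 - -1\right)^{2} = -2635 - \left(3 + 1\right)^{2} = -2635 - 4^{2} = -2635 - 16 = -2651$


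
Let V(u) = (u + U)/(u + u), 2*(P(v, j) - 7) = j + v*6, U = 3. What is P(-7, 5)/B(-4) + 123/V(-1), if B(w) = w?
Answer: -961/8 ≈ -120.13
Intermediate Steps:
P(v, j) = 7 + j/2 + 3*v (P(v, j) = 7 + (j + v*6)/2 = 7 + (j + 6*v)/2 = 7 + (j/2 + 3*v) = 7 + j/2 + 3*v)
V(u) = (3 + u)/(2*u) (V(u) = (u + 3)/(u + u) = (3 + u)/((2*u)) = (3 + u)*(1/(2*u)) = (3 + u)/(2*u))
P(-7, 5)/B(-4) + 123/V(-1) = (7 + (1/2)*5 + 3*(-7))/(-4) + 123/(((1/2)*(3 - 1)/(-1))) = (7 + 5/2 - 21)*(-1/4) + 123/(((1/2)*(-1)*2)) = -23/2*(-1/4) + 123/(-1) = 23/8 + 123*(-1) = 23/8 - 123 = -961/8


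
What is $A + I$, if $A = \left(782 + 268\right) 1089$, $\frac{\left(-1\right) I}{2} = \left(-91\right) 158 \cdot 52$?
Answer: $2638762$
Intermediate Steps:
$I = 1495312$ ($I = - 2 \left(-91\right) 158 \cdot 52 = - 2 \left(\left(-14378\right) 52\right) = \left(-2\right) \left(-747656\right) = 1495312$)
$A = 1143450$ ($A = 1050 \cdot 1089 = 1143450$)
$A + I = 1143450 + 1495312 = 2638762$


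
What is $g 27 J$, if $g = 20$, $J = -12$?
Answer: $-6480$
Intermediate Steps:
$g 27 J = 20 \cdot 27 \left(-12\right) = 540 \left(-12\right) = -6480$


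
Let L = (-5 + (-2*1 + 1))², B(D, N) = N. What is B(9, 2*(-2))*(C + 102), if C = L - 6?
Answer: -528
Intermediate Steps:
L = 36 (L = (-5 + (-2 + 1))² = (-5 - 1)² = (-6)² = 36)
C = 30 (C = 36 - 6 = 30)
B(9, 2*(-2))*(C + 102) = (2*(-2))*(30 + 102) = -4*132 = -528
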